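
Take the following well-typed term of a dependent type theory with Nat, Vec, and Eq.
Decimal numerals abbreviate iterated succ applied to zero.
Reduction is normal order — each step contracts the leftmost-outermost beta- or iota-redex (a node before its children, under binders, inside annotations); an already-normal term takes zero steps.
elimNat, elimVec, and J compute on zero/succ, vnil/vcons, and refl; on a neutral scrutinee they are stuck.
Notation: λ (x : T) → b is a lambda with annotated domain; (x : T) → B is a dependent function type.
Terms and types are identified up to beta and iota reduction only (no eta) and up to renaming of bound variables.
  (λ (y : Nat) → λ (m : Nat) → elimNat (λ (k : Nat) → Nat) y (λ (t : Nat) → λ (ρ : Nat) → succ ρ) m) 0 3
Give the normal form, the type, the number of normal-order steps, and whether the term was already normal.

normal form:
  3
inferred type:
  Nat
steps to reach normal form (normal order): 12
term was already normal: no
first redex: a beta-redex


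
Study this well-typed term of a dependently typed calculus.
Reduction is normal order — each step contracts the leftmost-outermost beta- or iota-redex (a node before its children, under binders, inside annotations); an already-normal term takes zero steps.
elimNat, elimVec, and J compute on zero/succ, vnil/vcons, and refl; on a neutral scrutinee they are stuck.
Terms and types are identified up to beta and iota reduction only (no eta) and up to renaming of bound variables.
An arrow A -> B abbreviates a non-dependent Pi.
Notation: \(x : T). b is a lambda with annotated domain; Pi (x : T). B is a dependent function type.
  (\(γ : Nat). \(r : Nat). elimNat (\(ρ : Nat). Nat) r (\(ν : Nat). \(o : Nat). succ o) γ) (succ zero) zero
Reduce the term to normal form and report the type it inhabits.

reduced normal form:
  succ zero
inferred type:
  Nat
observation: the term reaches its normal form after 6 normal-order steps.


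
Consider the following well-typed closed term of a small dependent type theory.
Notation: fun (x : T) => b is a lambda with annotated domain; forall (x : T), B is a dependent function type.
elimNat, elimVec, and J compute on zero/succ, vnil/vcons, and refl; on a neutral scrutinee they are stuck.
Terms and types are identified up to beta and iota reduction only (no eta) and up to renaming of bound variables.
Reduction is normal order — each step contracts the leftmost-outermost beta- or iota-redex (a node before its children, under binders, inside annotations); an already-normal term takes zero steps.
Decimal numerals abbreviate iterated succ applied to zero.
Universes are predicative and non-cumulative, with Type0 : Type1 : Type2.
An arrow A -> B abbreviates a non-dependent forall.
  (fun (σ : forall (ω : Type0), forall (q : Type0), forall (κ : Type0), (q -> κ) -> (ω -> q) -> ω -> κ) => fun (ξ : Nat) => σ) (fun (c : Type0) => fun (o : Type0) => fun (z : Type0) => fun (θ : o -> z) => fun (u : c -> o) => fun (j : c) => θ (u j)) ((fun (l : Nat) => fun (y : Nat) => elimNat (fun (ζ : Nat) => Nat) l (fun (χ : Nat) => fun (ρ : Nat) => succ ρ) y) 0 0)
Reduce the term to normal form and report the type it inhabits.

normal form:
  fun (σ : Type0) => fun (ω : Type0) => fun (q : Type0) => fun (κ : ω -> q) => fun (ξ : σ -> ω) => fun (c : σ) => κ (ξ c)
the term's type:
  forall (σ : Type0), forall (ω : Type0), forall (q : Type0), (ω -> q) -> (σ -> ω) -> σ -> q
observation: the term reaches its normal form after 2 normal-order steps.


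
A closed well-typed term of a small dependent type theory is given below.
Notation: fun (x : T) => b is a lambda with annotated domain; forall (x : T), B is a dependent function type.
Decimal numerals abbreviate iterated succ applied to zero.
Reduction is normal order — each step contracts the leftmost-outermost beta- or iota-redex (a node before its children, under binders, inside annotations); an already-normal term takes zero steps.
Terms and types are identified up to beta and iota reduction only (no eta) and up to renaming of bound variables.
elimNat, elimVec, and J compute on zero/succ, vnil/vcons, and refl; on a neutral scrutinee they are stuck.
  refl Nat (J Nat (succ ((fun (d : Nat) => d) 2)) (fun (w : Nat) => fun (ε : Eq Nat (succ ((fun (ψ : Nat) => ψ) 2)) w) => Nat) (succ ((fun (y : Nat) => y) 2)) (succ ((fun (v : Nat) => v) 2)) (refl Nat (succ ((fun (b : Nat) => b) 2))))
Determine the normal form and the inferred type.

reduced normal form:
  refl Nat 3
inferred type:
  Eq Nat 3 3
observation: 2 normal-order steps separate the term from its normal form.


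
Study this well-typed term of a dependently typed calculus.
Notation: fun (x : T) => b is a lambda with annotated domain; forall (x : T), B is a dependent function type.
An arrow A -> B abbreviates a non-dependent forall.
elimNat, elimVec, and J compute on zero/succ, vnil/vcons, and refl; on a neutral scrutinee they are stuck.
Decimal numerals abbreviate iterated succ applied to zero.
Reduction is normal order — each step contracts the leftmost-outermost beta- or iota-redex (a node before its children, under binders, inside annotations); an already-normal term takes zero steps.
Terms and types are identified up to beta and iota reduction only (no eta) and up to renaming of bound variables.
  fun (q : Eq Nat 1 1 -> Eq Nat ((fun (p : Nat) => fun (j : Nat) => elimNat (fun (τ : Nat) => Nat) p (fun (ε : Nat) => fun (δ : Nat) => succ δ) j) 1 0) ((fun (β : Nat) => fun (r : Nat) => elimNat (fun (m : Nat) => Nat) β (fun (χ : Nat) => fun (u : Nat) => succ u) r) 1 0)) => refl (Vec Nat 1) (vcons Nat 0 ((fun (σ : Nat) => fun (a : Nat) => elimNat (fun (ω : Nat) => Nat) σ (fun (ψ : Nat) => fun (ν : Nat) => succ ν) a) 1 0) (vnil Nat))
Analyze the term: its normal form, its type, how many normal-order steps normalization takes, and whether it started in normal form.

normal form:
  fun (q : Eq Nat 1 1 -> Eq Nat 1 1) => refl (Vec Nat 1) (vcons Nat 0 1 (vnil Nat))
type:
  (Eq Nat 1 1 -> Eq Nat 1 1) -> Eq (Vec Nat 1) (vcons Nat 0 1 (vnil Nat)) (vcons Nat 0 1 (vnil Nat))
steps to reach normal form (normal order): 9
already normal: no
first contracted redex: a beta-redex


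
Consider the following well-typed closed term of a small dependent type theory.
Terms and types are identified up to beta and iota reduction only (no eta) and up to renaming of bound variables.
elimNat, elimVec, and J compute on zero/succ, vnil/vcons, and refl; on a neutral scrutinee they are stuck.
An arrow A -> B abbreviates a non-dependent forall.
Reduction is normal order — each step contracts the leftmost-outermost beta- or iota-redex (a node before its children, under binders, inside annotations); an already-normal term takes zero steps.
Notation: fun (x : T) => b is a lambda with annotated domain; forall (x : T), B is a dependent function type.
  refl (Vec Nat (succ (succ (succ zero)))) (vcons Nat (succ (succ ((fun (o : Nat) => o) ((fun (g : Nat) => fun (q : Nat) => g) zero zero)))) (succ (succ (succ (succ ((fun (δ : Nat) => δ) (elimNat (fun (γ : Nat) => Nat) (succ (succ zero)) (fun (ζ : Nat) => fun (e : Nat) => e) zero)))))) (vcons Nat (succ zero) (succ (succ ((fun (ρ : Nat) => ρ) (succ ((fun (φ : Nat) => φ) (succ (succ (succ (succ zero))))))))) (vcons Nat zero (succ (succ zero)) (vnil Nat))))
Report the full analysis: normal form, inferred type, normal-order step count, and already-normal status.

normal form:
  refl (Vec Nat (succ (succ (succ zero)))) (vcons Nat (succ (succ zero)) (succ (succ (succ (succ (succ (succ zero)))))) (vcons Nat (succ zero) (succ (succ (succ (succ (succ (succ (succ zero))))))) (vcons Nat zero (succ (succ zero)) (vnil Nat))))
the term's type:
  Eq (Vec Nat (succ (succ (succ zero)))) (vcons Nat (succ (succ zero)) (succ (succ (succ (succ (succ (succ zero)))))) (vcons Nat (succ zero) (succ (succ (succ (succ (succ (succ (succ zero))))))) (vcons Nat zero (succ (succ zero)) (vnil Nat)))) (vcons Nat (succ (succ zero)) (succ (succ (succ (succ (succ (succ zero)))))) (vcons Nat (succ zero) (succ (succ (succ (succ (succ (succ (succ zero))))))) (vcons Nat zero (succ (succ zero)) (vnil Nat))))
normal-order step count: 7
already normal: no
first contracted redex: a beta-redex


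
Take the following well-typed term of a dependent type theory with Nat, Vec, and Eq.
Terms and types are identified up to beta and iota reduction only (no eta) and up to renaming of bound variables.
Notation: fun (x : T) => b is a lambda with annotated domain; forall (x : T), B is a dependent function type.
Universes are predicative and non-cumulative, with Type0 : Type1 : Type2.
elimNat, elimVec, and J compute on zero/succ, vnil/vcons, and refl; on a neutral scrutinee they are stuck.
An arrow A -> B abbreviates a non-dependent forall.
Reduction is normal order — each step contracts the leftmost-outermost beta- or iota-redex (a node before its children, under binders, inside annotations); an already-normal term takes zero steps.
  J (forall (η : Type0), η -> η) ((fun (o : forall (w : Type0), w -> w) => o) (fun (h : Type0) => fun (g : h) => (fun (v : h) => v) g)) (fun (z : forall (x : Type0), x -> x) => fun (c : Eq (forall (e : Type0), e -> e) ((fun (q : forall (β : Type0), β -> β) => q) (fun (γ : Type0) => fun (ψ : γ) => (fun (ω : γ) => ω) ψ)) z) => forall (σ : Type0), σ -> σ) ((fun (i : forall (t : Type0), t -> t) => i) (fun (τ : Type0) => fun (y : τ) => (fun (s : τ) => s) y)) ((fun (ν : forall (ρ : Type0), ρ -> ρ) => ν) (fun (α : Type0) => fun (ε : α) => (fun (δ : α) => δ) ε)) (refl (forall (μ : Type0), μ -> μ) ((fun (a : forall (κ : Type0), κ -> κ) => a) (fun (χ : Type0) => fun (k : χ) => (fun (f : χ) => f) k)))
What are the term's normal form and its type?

resulting normal form:
  fun (η : Type0) => fun (o : η) => o
inferred type:
  forall (η : Type0), η -> η


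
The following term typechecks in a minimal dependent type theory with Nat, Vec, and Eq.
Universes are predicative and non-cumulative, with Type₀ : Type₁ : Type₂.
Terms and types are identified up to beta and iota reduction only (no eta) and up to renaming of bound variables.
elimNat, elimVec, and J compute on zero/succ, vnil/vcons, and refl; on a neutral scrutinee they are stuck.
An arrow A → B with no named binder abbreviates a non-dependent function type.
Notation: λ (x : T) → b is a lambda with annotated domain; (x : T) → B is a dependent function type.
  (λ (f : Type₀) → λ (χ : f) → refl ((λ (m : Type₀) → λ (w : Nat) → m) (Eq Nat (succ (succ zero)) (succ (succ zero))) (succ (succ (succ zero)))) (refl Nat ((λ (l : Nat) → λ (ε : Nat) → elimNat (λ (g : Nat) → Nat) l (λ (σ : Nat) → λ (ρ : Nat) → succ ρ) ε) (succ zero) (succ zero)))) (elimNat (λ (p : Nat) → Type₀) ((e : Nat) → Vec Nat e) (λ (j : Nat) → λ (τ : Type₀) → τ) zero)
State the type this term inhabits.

type:
  ((f : Nat) → Vec Nat f) → Eq (Eq Nat (succ (succ zero)) (succ (succ zero))) (refl Nat (succ (succ zero))) (refl Nat (succ (succ zero)))


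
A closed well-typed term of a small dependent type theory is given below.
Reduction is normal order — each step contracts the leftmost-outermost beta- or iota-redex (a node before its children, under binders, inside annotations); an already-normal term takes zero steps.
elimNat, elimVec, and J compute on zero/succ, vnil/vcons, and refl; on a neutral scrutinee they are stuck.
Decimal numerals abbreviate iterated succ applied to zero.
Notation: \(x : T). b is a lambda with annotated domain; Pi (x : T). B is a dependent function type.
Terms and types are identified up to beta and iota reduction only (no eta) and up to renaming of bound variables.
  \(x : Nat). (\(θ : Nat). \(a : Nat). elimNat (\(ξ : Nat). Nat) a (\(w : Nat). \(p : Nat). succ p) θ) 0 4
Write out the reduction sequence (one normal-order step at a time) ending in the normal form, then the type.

normal-order reduction:
  \(x : Nat). (\(θ : Nat). \(a : Nat). elimNat (\(ξ : Nat). Nat) a (\(w : Nat). \(p : Nat). succ p) θ) 0 4
  ~> \(x : Nat). (\(θ : Nat). elimNat (\(a : Nat). Nat) θ (\(ξ : Nat). \(w : Nat). succ w) 0) 4
  ~> \(x : Nat). elimNat (\(θ : Nat). Nat) 4 (\(a : Nat). \(ξ : Nat). succ ξ) 0
  ~> \(x : Nat). 4
type:
  Pi (x : Nat). Nat


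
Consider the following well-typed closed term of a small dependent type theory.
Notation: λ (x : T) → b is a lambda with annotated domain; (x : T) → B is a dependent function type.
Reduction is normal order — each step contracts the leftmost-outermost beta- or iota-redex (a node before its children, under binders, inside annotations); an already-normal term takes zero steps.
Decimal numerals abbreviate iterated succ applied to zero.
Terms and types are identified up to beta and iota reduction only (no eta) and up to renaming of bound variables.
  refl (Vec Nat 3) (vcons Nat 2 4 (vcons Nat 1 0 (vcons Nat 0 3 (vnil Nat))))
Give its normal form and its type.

reduced normal form:
  refl (Vec Nat 3) (vcons Nat 2 4 (vcons Nat 1 0 (vcons Nat 0 3 (vnil Nat))))
the term's type:
  Eq (Vec Nat 3) (vcons Nat 2 4 (vcons Nat 1 0 (vcons Nat 0 3 (vnil Nat)))) (vcons Nat 2 4 (vcons Nat 1 0 (vcons Nat 0 3 (vnil Nat))))
observation: no redex remains anywhere in the term; it is its own normal form.


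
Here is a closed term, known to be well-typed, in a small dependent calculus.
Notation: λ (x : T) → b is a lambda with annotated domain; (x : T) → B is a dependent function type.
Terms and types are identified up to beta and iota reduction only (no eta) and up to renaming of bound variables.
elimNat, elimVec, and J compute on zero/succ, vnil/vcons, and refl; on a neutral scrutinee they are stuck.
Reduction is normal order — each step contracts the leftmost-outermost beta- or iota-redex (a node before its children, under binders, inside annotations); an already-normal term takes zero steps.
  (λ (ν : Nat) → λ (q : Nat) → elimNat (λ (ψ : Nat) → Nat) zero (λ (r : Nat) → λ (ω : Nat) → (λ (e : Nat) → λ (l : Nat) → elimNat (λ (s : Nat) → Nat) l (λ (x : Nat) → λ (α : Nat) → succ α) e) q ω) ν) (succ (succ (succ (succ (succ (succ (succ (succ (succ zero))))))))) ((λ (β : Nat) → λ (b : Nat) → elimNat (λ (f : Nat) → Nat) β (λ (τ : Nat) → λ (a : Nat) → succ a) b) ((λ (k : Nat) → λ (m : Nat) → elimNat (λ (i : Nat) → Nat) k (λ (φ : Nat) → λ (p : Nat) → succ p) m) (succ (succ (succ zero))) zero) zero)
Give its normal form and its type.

resulting normal form:
  succ (succ (succ (succ (succ (succ (succ (succ (succ (succ (succ (succ (succ (succ (succ (succ (succ (succ (succ (succ (succ (succ (succ (succ (succ (succ (succ zero))))))))))))))))))))))))))
the term's type:
  Nat
observation: reduction starts at a beta-redex, and 192 normal-order steps reach the normal form.


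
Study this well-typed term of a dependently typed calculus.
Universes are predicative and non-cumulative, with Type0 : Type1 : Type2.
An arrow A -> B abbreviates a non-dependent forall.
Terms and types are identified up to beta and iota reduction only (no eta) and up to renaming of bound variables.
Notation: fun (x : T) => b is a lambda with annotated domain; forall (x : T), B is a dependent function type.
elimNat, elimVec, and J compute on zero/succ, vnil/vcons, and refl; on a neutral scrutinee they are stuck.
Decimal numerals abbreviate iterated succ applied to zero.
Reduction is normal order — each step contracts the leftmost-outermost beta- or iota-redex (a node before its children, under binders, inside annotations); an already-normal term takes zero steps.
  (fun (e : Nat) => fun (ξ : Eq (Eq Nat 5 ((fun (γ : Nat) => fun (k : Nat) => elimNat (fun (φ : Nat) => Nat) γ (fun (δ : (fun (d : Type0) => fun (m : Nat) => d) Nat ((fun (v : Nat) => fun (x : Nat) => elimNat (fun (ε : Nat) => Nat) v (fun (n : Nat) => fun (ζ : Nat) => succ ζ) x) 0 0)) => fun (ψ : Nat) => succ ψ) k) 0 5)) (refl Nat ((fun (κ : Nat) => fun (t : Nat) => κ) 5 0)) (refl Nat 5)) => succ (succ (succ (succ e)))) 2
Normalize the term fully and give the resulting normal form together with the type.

resulting normal form:
  fun (e : Eq (Eq Nat 5 5) (refl Nat 5) (refl Nat 5)) => 6
inferred type:
  Eq (Eq Nat 5 5) (refl Nat 5) (refl Nat 5) -> Nat


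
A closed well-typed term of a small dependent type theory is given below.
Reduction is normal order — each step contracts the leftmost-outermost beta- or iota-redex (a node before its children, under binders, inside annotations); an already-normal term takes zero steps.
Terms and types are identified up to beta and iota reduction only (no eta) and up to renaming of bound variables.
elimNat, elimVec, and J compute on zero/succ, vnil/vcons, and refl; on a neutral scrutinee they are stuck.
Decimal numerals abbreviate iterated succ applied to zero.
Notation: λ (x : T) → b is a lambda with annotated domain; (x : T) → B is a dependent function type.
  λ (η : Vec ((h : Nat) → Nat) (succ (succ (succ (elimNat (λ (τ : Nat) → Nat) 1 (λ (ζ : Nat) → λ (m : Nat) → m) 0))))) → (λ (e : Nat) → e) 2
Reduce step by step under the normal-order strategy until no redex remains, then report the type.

normal-order reduction:
  λ (η : Vec ((h : Nat) → Nat) (succ (succ (succ (elimNat (λ (τ : Nat) → Nat) 1 (λ (ζ : Nat) → λ (m : Nat) → m) 0))))) → (λ (e : Nat) → e) 2
  ~> λ (η : Vec ((h : Nat) → Nat) 4) → (λ (τ : Nat) → τ) 2
  ~> λ (η : Vec ((h : Nat) → Nat) 4) → 2
the term's type:
  (η : Vec ((h : Nat) → Nat) 4) → Nat


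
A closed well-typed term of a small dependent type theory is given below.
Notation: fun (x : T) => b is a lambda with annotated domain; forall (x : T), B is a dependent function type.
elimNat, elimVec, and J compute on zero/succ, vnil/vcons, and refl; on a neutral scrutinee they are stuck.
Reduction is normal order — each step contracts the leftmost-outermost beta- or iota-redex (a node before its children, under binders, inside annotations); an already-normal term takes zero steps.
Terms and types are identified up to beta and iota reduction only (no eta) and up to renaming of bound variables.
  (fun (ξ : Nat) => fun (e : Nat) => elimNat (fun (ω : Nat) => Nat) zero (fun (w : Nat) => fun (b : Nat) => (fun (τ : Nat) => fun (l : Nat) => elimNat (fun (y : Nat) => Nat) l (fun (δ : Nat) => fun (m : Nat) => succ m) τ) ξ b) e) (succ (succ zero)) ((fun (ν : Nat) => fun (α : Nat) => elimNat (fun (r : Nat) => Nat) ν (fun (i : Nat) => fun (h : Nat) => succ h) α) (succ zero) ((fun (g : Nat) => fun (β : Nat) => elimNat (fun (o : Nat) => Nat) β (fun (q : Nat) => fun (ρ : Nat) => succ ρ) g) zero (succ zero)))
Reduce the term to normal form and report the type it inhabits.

normal form:
  succ (succ (succ (succ zero)))
the term's type:
  Nat
observation: the term reaches its normal form after 27 normal-order steps.


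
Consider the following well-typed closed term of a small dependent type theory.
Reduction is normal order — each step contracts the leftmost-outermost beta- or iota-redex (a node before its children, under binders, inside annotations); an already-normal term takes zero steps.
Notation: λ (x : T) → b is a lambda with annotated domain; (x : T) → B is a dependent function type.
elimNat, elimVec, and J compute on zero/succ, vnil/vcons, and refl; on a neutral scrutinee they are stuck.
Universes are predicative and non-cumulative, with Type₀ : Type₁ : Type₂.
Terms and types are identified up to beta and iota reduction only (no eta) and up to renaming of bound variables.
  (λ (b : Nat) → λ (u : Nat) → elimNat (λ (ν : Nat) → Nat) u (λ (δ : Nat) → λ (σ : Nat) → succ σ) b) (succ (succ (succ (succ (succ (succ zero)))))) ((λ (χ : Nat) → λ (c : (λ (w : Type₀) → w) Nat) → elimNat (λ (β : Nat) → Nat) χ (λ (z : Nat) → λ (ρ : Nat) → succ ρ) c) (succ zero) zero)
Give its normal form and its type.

resulting normal form:
  succ (succ (succ (succ (succ (succ (succ zero))))))
the term's type:
  Nat


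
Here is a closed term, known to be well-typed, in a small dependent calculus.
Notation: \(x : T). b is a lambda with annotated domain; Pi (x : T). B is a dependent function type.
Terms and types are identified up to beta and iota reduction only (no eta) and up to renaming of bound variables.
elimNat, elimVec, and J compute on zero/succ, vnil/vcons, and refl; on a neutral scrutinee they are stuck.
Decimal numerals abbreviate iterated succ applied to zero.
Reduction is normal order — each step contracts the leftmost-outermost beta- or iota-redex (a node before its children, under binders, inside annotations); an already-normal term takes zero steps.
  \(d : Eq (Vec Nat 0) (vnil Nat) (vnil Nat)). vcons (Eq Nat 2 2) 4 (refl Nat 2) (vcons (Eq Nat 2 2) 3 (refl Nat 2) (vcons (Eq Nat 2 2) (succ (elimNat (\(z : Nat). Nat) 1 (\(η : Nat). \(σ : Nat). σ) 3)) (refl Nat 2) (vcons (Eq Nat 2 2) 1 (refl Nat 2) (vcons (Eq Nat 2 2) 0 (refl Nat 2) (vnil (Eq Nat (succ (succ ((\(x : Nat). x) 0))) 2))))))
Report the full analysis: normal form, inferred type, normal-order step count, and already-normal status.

normal form:
  \(d : Eq (Vec Nat 0) (vnil Nat) (vnil Nat)). vcons (Eq Nat 2 2) 4 (refl Nat 2) (vcons (Eq Nat 2 2) 3 (refl Nat 2) (vcons (Eq Nat 2 2) 2 (refl Nat 2) (vcons (Eq Nat 2 2) 1 (refl Nat 2) (vcons (Eq Nat 2 2) 0 (refl Nat 2) (vnil (Eq Nat 2 2))))))
the term's type:
  Pi (d : Eq (Vec Nat 0) (vnil Nat) (vnil Nat)). Vec (Eq Nat 2 2) 5
steps to reach normal form (normal order): 11
already normal: no
first redex: an elimNat iota-redex


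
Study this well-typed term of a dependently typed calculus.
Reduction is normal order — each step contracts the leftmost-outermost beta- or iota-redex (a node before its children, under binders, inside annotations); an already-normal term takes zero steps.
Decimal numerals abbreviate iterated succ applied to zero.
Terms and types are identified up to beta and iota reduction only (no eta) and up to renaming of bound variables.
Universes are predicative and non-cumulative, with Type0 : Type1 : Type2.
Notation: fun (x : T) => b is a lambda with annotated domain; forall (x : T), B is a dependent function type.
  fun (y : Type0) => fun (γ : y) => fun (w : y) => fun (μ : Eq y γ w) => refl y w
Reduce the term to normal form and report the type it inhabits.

normal form:
  fun (y : Type0) => fun (γ : y) => fun (w : y) => fun (μ : Eq y γ w) => refl y w
inferred type:
  forall (y : Type0), forall (γ : y), forall (w : y), forall (μ : Eq y γ w), Eq y w w
observation: no redex remains anywhere in the term; it is its own normal form.


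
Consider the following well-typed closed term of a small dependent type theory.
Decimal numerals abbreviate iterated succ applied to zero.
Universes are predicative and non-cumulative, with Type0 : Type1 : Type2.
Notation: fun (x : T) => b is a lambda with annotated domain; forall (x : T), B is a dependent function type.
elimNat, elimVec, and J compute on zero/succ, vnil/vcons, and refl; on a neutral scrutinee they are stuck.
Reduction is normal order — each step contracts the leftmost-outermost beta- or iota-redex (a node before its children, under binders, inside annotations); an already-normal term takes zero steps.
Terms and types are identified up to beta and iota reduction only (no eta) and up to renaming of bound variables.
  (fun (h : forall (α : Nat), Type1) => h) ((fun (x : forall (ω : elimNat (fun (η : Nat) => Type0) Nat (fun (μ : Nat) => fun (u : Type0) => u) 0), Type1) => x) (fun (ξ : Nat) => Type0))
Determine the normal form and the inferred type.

reduced normal form:
  fun (h : Nat) => Type0
the term's type:
  forall (h : Nat), Type1
observation: reduction starts at a beta-redex, and 2 normal-order steps reach the normal form.


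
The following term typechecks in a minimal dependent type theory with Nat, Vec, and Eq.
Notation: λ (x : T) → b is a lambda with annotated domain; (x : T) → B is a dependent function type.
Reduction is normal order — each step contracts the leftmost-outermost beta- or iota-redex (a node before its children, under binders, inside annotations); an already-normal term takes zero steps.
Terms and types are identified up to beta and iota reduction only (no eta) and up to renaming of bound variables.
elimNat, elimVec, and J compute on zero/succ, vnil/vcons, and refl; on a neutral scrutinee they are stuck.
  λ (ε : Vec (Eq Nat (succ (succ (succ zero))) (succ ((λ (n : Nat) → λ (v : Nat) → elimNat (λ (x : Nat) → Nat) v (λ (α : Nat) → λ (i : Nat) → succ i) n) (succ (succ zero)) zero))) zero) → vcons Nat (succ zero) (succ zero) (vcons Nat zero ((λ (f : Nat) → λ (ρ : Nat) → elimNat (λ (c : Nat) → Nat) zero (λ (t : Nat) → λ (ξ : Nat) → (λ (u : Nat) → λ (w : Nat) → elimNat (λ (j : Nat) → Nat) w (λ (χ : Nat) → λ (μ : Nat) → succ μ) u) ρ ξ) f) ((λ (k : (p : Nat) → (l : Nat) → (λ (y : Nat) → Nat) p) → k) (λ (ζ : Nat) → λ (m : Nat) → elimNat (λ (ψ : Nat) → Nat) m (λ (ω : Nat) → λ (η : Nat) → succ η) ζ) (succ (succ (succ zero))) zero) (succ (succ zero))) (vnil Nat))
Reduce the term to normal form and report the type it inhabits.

resulting normal form:
  λ (ε : Vec (Eq Nat (succ (succ (succ zero))) (succ (succ (succ zero)))) zero) → vcons Nat (succ zero) (succ zero) (vcons Nat zero (succ (succ (succ (succ (succ (succ zero)))))) (vnil Nat))
inferred type:
  (ε : Vec (Eq Nat (succ (succ (succ zero))) (succ (succ (succ zero)))) zero) → Vec Nat (succ (succ zero))
observation: normalization takes exactly 43 steps under the normal-order strategy.


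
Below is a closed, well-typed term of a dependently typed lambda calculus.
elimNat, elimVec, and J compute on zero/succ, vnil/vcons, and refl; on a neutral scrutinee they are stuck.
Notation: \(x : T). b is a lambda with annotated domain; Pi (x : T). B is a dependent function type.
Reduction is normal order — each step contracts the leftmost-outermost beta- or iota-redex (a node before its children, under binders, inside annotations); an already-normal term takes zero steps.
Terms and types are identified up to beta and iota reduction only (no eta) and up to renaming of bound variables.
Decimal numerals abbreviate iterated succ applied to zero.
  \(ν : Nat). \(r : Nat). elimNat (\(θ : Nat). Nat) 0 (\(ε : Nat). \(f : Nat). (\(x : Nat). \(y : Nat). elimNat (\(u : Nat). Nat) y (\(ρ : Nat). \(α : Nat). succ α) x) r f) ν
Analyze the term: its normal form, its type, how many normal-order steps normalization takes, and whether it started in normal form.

reduced normal form:
  \(ν : Nat). \(r : Nat). elimNat (\(θ : Nat). Nat) 0 (\(ε : Nat). \(f : Nat). elimNat (\(x : Nat). Nat) f (\(y : Nat). \(u : Nat). succ u) r) ν
inferred type:
  Pi (ν : Nat). Pi (r : Nat). Nat
steps to reach normal form (normal order): 2
started in normal form: no
first redex: a beta-redex


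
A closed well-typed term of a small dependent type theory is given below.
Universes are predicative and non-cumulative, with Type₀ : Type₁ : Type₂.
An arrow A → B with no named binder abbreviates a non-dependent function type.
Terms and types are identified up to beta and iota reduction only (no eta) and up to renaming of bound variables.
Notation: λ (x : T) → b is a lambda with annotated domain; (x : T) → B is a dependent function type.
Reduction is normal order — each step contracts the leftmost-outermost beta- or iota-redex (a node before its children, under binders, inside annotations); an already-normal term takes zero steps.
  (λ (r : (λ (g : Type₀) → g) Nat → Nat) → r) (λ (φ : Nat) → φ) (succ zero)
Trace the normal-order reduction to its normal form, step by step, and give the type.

reduction (normal order):
  (λ (r : (λ (g : Type₀) → g) Nat → Nat) → r) (λ (φ : Nat) → φ) (succ zero)
  ~> (λ (r : Nat) → r) (succ zero)
  ~> succ zero
type:
  Nat


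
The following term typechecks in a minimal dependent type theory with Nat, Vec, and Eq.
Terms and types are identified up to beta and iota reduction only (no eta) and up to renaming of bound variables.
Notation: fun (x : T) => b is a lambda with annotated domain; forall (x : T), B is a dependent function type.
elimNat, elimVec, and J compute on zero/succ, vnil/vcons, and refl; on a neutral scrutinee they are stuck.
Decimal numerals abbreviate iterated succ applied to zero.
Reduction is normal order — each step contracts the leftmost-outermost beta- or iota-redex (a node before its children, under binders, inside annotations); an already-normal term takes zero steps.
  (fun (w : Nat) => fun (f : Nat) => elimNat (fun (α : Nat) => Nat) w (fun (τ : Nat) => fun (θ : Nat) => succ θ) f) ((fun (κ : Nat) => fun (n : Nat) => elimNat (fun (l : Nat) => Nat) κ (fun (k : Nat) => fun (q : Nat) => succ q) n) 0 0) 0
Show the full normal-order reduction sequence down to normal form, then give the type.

reduction (normal order):
  (fun (w : Nat) => fun (f : Nat) => elimNat (fun (α : Nat) => Nat) w (fun (τ : Nat) => fun (θ : Nat) => succ θ) f) ((fun (κ : Nat) => fun (n : Nat) => elimNat (fun (l : Nat) => Nat) κ (fun (k : Nat) => fun (q : Nat) => succ q) n) 0 0) 0
  ~> (fun (w : Nat) => elimNat (fun (f : Nat) => Nat) ((fun (α : Nat) => fun (τ : Nat) => elimNat (fun (θ : Nat) => Nat) α (fun (κ : Nat) => fun (n : Nat) => succ n) τ) 0 0) (fun (l : Nat) => fun (k : Nat) => succ k) w) 0
  ~> elimNat (fun (w : Nat) => Nat) ((fun (f : Nat) => fun (α : Nat) => elimNat (fun (τ : Nat) => Nat) f (fun (θ : Nat) => fun (κ : Nat) => succ κ) α) 0 0) (fun (n : Nat) => fun (l : Nat) => succ l) 0
  ~> (fun (w : Nat) => fun (f : Nat) => elimNat (fun (α : Nat) => Nat) w (fun (τ : Nat) => fun (θ : Nat) => succ θ) f) 0 0
  ~> (fun (w : Nat) => elimNat (fun (f : Nat) => Nat) 0 (fun (α : Nat) => fun (τ : Nat) => succ τ) w) 0
  ~> elimNat (fun (w : Nat) => Nat) 0 (fun (f : Nat) => fun (α : Nat) => succ α) 0
  ~> 0
the term's type:
  Nat


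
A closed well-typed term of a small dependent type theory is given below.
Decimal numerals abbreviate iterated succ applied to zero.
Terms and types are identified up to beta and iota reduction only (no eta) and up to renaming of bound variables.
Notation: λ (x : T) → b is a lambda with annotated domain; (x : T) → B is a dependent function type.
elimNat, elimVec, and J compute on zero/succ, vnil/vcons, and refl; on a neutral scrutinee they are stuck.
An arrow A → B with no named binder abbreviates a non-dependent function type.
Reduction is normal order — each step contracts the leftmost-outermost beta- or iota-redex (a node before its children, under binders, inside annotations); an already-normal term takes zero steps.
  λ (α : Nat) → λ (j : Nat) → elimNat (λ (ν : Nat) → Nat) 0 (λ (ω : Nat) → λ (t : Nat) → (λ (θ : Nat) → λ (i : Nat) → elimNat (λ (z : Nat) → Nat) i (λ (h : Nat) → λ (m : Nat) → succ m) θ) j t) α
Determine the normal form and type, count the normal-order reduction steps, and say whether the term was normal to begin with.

resulting normal form:
  λ (α : Nat) → λ (j : Nat) → elimNat (λ (ν : Nat) → Nat) 0 (λ (ω : Nat) → λ (t : Nat) → elimNat (λ (θ : Nat) → Nat) t (λ (i : Nat) → λ (z : Nat) → succ z) j) α
type:
  Nat → Nat → Nat
steps to reach normal form (normal order): 2
already normal: no
first contracted redex: a beta-redex


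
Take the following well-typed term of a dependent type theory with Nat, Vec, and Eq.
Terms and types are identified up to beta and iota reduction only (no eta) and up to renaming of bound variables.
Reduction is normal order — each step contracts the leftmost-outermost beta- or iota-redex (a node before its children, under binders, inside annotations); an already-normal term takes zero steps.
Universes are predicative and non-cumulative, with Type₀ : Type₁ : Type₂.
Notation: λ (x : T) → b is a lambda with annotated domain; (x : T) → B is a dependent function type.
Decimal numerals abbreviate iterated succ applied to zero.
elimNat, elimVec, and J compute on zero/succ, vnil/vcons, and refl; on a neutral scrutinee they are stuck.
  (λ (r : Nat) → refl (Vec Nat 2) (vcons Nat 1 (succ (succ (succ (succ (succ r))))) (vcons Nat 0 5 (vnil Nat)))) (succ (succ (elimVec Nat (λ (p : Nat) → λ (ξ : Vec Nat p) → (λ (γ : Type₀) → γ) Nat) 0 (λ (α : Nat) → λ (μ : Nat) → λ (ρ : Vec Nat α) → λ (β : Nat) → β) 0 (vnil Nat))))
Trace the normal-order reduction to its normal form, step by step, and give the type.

normal-order reduction sequence:
  (λ (r : Nat) → refl (Vec Nat 2) (vcons Nat 1 (succ (succ (succ (succ (succ r))))) (vcons Nat 0 5 (vnil Nat)))) (succ (succ (elimVec Nat (λ (p : Nat) → λ (ξ : Vec Nat p) → (λ (γ : Type₀) → γ) Nat) 0 (λ (α : Nat) → λ (μ : Nat) → λ (ρ : Vec Nat α) → λ (β : Nat) → β) 0 (vnil Nat))))
  ~> refl (Vec Nat 2) (vcons Nat 1 (succ (succ (succ (succ (succ (succ (succ (elimVec Nat (λ (r : Nat) → λ (p : Vec Nat r) → (λ (ξ : Type₀) → ξ) Nat) 0 (λ (γ : Nat) → λ (α : Nat) → λ (μ : Vec Nat γ) → λ (ρ : Nat) → ρ) 0 (vnil Nat))))))))) (vcons Nat 0 5 (vnil Nat)))
  ~> refl (Vec Nat 2) (vcons Nat 1 7 (vcons Nat 0 5 (vnil Nat)))
the term's type:
  Eq (Vec Nat 2) (vcons Nat 1 7 (vcons Nat 0 5 (vnil Nat))) (vcons Nat 1 7 (vcons Nat 0 5 (vnil Nat)))


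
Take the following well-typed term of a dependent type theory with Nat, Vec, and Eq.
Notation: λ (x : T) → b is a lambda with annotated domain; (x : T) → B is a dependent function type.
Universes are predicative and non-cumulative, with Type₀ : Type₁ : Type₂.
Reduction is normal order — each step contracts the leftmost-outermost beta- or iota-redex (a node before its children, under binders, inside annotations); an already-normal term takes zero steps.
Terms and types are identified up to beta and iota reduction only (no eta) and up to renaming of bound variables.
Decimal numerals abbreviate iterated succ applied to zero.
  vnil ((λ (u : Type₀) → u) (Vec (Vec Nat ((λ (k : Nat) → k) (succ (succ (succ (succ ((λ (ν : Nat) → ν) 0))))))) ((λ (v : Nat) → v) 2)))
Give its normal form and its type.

normal form:
  vnil (Vec (Vec Nat 4) 2)
type:
  Vec (Vec (Vec Nat 4) 2) 0


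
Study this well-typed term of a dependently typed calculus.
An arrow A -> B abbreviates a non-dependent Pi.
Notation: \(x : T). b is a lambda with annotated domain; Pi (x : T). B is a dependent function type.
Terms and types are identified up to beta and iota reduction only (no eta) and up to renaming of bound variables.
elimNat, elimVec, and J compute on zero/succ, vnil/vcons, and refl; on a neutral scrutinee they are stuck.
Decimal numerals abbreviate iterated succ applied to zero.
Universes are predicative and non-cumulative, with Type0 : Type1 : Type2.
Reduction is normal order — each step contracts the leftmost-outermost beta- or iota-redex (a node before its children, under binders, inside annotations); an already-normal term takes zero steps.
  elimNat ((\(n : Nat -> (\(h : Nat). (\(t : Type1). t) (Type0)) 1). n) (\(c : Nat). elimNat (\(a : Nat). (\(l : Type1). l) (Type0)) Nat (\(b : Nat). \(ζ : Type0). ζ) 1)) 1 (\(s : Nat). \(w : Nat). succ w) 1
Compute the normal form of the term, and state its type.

resulting normal form:
  2
inferred type:
  Nat


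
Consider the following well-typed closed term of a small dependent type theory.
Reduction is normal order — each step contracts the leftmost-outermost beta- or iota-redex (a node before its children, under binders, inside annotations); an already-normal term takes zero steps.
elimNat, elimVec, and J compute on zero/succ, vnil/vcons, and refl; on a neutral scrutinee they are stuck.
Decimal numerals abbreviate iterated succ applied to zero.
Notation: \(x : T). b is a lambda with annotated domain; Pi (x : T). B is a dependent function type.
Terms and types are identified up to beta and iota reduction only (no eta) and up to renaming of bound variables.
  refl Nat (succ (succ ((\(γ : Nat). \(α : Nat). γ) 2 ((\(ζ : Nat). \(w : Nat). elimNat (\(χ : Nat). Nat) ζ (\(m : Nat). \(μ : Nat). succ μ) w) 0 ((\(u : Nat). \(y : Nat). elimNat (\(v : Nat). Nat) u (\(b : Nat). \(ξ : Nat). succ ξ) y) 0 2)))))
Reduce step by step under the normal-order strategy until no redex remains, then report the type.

reduction (normal order):
  refl Nat (succ (succ ((\(γ : Nat). \(α : Nat). γ) 2 ((\(ζ : Nat). \(w : Nat). elimNat (\(χ : Nat). Nat) ζ (\(m : Nat). \(μ : Nat). succ μ) w) 0 ((\(u : Nat). \(y : Nat). elimNat (\(v : Nat). Nat) u (\(b : Nat). \(ξ : Nat). succ ξ) y) 0 2)))))
  ~> refl Nat (succ (succ ((\(γ : Nat). 2) ((\(α : Nat). \(ζ : Nat). elimNat (\(w : Nat). Nat) α (\(χ : Nat). \(m : Nat). succ m) ζ) 0 ((\(μ : Nat). \(u : Nat). elimNat (\(y : Nat). Nat) μ (\(v : Nat). \(b : Nat). succ b) u) 0 2)))))
  ~> refl Nat 4
the term's type:
  Eq Nat 4 4


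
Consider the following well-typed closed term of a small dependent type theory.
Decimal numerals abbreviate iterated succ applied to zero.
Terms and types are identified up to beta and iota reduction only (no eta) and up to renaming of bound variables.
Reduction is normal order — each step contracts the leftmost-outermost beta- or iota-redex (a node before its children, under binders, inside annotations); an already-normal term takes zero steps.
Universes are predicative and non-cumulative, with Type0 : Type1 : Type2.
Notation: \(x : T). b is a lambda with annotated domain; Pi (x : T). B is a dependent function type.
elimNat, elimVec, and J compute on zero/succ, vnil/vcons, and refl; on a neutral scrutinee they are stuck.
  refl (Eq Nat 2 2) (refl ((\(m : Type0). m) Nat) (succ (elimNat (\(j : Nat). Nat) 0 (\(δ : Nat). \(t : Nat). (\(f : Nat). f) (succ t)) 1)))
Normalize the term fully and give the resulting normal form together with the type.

normal form:
  refl (Eq Nat 2 2) (refl Nat 2)
inferred type:
  Eq (Eq Nat 2 2) (refl Nat 2) (refl Nat 2)


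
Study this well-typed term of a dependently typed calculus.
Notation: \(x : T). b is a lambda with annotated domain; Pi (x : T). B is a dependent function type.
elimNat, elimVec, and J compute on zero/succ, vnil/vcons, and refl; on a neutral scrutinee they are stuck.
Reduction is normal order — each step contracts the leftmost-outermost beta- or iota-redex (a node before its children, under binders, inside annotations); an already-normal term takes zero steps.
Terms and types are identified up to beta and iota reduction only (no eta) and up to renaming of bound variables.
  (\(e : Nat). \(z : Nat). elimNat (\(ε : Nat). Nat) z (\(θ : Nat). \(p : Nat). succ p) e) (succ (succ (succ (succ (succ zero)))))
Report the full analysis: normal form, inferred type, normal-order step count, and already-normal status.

normal form:
  \(e : Nat). succ (succ (succ (succ (succ e))))
the term's type:
  Pi (e : Nat). Nat
steps to reach normal form (normal order): 17
already normal: no
first redex: a beta-redex


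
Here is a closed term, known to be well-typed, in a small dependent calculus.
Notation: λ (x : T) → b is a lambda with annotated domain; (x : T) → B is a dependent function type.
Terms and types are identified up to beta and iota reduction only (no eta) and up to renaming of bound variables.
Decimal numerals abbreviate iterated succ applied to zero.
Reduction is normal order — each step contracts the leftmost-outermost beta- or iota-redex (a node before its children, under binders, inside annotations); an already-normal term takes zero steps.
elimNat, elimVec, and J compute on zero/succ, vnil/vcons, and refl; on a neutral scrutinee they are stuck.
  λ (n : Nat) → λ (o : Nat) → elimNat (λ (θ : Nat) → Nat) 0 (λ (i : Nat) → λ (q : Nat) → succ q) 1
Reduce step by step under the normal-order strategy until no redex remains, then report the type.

normal-order reduction:
  λ (n : Nat) → λ (o : Nat) → elimNat (λ (θ : Nat) → Nat) 0 (λ (i : Nat) → λ (q : Nat) → succ q) 1
  ~> λ (n : Nat) → λ (o : Nat) → (λ (θ : Nat) → λ (i : Nat) → succ i) 0 (elimNat (λ (q : Nat) → Nat) 0 (λ (β : Nat) → λ (h : Nat) → succ h) 0)
  ~> λ (n : Nat) → λ (o : Nat) → (λ (θ : Nat) → succ θ) (elimNat (λ (i : Nat) → Nat) 0 (λ (q : Nat) → λ (β : Nat) → succ β) 0)
  ~> λ (n : Nat) → λ (o : Nat) → succ (elimNat (λ (θ : Nat) → Nat) 0 (λ (i : Nat) → λ (q : Nat) → succ q) 0)
  ~> λ (n : Nat) → λ (o : Nat) → 1
the term's type:
  (n : Nat) → (o : Nat) → Nat
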